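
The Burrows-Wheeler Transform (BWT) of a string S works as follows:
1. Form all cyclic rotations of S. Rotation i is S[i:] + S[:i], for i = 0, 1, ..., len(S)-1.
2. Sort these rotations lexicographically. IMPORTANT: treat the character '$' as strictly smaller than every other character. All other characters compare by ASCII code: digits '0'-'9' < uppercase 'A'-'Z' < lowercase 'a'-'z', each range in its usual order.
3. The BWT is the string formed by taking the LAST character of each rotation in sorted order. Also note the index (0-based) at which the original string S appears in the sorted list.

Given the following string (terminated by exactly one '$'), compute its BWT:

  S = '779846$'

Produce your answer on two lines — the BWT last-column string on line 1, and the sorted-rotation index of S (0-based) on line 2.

All 7 rotations (rotation i = S[i:]+S[:i]):
  rot[0] = 779846$
  rot[1] = 79846$7
  rot[2] = 9846$77
  rot[3] = 846$779
  rot[4] = 46$7798
  rot[5] = 6$77984
  rot[6] = $779846
Sorted (with $ < everything):
  sorted[0] = $779846  (last char: '6')
  sorted[1] = 46$7798  (last char: '8')
  sorted[2] = 6$77984  (last char: '4')
  sorted[3] = 779846$  (last char: '$')
  sorted[4] = 79846$7  (last char: '7')
  sorted[5] = 846$779  (last char: '9')
  sorted[6] = 9846$77  (last char: '7')
Last column: 684$797
Original string S is at sorted index 3

Answer: 684$797
3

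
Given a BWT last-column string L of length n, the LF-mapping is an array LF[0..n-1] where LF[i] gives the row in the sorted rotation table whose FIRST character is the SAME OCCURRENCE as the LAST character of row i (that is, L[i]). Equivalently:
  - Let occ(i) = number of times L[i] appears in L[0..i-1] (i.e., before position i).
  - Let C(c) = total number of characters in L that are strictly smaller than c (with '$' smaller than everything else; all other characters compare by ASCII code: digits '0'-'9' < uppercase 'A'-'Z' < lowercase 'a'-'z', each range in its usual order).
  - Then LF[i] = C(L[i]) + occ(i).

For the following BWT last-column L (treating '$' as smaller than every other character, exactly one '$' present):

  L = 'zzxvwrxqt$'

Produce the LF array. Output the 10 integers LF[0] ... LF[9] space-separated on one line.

Answer: 8 9 6 4 5 2 7 1 3 0

Derivation:
Char counts: '$':1, 'q':1, 'r':1, 't':1, 'v':1, 'w':1, 'x':2, 'z':2
C (first-col start): C('$')=0, C('q')=1, C('r')=2, C('t')=3, C('v')=4, C('w')=5, C('x')=6, C('z')=8
L[0]='z': occ=0, LF[0]=C('z')+0=8+0=8
L[1]='z': occ=1, LF[1]=C('z')+1=8+1=9
L[2]='x': occ=0, LF[2]=C('x')+0=6+0=6
L[3]='v': occ=0, LF[3]=C('v')+0=4+0=4
L[4]='w': occ=0, LF[4]=C('w')+0=5+0=5
L[5]='r': occ=0, LF[5]=C('r')+0=2+0=2
L[6]='x': occ=1, LF[6]=C('x')+1=6+1=7
L[7]='q': occ=0, LF[7]=C('q')+0=1+0=1
L[8]='t': occ=0, LF[8]=C('t')+0=3+0=3
L[9]='$': occ=0, LF[9]=C('$')+0=0+0=0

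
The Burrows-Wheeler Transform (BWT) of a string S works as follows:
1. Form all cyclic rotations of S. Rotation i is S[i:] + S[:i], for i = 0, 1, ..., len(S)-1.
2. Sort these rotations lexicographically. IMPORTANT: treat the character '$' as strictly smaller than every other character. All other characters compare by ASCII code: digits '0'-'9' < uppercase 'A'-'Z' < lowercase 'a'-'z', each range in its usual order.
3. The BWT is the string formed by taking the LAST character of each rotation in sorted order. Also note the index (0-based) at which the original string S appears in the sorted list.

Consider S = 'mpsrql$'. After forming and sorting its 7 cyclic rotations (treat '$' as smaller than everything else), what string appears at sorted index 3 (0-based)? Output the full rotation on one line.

Answer: psrql$m

Derivation:
All 7 rotations (rotation i = S[i:]+S[:i]):
  rot[0] = mpsrql$
  rot[1] = psrql$m
  rot[2] = srql$mp
  rot[3] = rql$mps
  rot[4] = ql$mpsr
  rot[5] = l$mpsrq
  rot[6] = $mpsrql
Sorted (with $ < everything):
  sorted[0] = $mpsrql
  sorted[1] = l$mpsrq
  sorted[2] = mpsrql$
  sorted[3] = psrql$m
  sorted[4] = ql$mpsr
  sorted[5] = rql$mps
  sorted[6] = srql$mp
sorted[3] = psrql$m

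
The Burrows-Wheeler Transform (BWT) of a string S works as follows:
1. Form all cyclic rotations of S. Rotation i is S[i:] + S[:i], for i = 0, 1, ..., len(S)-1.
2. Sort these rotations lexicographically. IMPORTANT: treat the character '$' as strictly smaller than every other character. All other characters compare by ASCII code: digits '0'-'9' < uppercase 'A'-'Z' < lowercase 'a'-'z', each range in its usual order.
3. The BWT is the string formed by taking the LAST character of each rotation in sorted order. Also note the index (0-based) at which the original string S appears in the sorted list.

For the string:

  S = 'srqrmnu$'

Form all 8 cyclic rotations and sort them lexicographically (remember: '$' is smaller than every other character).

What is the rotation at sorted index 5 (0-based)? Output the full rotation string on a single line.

Answer: rqrmnu$s

Derivation:
All 8 rotations (rotation i = S[i:]+S[:i]):
  rot[0] = srqrmnu$
  rot[1] = rqrmnu$s
  rot[2] = qrmnu$sr
  rot[3] = rmnu$srq
  rot[4] = mnu$srqr
  rot[5] = nu$srqrm
  rot[6] = u$srqrmn
  rot[7] = $srqrmnu
Sorted (with $ < everything):
  sorted[0] = $srqrmnu
  sorted[1] = mnu$srqr
  sorted[2] = nu$srqrm
  sorted[3] = qrmnu$sr
  sorted[4] = rmnu$srq
  sorted[5] = rqrmnu$s
  sorted[6] = srqrmnu$
  sorted[7] = u$srqrmn
sorted[5] = rqrmnu$s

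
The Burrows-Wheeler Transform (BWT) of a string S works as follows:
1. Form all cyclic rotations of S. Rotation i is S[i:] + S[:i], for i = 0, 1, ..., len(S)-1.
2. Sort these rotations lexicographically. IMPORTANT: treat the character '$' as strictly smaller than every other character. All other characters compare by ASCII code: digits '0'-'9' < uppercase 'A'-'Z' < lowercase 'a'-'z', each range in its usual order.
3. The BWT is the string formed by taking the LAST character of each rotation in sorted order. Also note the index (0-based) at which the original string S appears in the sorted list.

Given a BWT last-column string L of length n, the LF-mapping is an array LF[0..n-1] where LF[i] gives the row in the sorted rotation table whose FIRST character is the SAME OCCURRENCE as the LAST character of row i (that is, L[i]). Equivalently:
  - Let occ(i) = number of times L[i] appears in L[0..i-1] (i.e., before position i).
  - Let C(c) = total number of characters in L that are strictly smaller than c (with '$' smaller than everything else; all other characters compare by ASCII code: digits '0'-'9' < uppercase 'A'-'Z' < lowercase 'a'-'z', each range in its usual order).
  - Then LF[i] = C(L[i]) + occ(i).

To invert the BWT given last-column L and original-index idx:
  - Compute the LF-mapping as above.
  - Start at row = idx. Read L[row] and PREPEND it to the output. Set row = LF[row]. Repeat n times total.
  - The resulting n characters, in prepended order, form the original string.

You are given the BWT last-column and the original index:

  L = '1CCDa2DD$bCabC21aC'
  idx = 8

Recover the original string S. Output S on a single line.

Answer: Ca2aDC1abCbDCD2C1$

Derivation:
LF mapping: 1 5 6 10 13 3 11 12 0 16 7 14 17 8 4 2 15 9
Walk LF starting at row 8, prepending L[row]:
  step 1: row=8, L[8]='$', prepend. Next row=LF[8]=0
  step 2: row=0, L[0]='1', prepend. Next row=LF[0]=1
  step 3: row=1, L[1]='C', prepend. Next row=LF[1]=5
  step 4: row=5, L[5]='2', prepend. Next row=LF[5]=3
  step 5: row=3, L[3]='D', prepend. Next row=LF[3]=10
  step 6: row=10, L[10]='C', prepend. Next row=LF[10]=7
  step 7: row=7, L[7]='D', prepend. Next row=LF[7]=12
  step 8: row=12, L[12]='b', prepend. Next row=LF[12]=17
  step 9: row=17, L[17]='C', prepend. Next row=LF[17]=9
  step 10: row=9, L[9]='b', prepend. Next row=LF[9]=16
  step 11: row=16, L[16]='a', prepend. Next row=LF[16]=15
  step 12: row=15, L[15]='1', prepend. Next row=LF[15]=2
  step 13: row=2, L[2]='C', prepend. Next row=LF[2]=6
  step 14: row=6, L[6]='D', prepend. Next row=LF[6]=11
  step 15: row=11, L[11]='a', prepend. Next row=LF[11]=14
  step 16: row=14, L[14]='2', prepend. Next row=LF[14]=4
  step 17: row=4, L[4]='a', prepend. Next row=LF[4]=13
  step 18: row=13, L[13]='C', prepend. Next row=LF[13]=8
Reversed output: Ca2aDC1abCbDCD2C1$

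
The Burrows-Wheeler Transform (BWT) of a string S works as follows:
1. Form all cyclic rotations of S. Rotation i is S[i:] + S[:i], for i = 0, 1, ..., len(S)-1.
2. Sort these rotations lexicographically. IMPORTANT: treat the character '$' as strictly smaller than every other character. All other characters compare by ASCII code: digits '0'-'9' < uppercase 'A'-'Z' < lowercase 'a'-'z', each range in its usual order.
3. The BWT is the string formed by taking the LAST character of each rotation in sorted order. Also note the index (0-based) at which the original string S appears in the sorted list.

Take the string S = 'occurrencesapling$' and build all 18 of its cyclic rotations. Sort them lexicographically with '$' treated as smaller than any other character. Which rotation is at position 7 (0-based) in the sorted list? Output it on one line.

Answer: g$occurrencesaplin

Derivation:
All 18 rotations (rotation i = S[i:]+S[:i]):
  rot[0] = occurrencesapling$
  rot[1] = ccurrencesapling$o
  rot[2] = currencesapling$oc
  rot[3] = urrencesapling$occ
  rot[4] = rrencesapling$occu
  rot[5] = rencesapling$occur
  rot[6] = encesapling$occurr
  rot[7] = ncesapling$occurre
  rot[8] = cesapling$occurren
  rot[9] = esapling$occurrenc
  rot[10] = sapling$occurrence
  rot[11] = apling$occurrences
  rot[12] = pling$occurrencesa
  rot[13] = ling$occurrencesap
  rot[14] = ing$occurrencesapl
  rot[15] = ng$occurrencesapli
  rot[16] = g$occurrencesaplin
  rot[17] = $occurrencesapling
Sorted (with $ < everything):
  sorted[0] = $occurrencesapling
  sorted[1] = apling$occurrences
  sorted[2] = ccurrencesapling$o
  sorted[3] = cesapling$occurren
  sorted[4] = currencesapling$oc
  sorted[5] = encesapling$occurr
  sorted[6] = esapling$occurrenc
  sorted[7] = g$occurrencesaplin
  sorted[8] = ing$occurrencesapl
  sorted[9] = ling$occurrencesap
  sorted[10] = ncesapling$occurre
  sorted[11] = ng$occurrencesapli
  sorted[12] = occurrencesapling$
  sorted[13] = pling$occurrencesa
  sorted[14] = rencesapling$occur
  sorted[15] = rrencesapling$occu
  sorted[16] = sapling$occurrence
  sorted[17] = urrencesapling$occ
sorted[7] = g$occurrencesaplin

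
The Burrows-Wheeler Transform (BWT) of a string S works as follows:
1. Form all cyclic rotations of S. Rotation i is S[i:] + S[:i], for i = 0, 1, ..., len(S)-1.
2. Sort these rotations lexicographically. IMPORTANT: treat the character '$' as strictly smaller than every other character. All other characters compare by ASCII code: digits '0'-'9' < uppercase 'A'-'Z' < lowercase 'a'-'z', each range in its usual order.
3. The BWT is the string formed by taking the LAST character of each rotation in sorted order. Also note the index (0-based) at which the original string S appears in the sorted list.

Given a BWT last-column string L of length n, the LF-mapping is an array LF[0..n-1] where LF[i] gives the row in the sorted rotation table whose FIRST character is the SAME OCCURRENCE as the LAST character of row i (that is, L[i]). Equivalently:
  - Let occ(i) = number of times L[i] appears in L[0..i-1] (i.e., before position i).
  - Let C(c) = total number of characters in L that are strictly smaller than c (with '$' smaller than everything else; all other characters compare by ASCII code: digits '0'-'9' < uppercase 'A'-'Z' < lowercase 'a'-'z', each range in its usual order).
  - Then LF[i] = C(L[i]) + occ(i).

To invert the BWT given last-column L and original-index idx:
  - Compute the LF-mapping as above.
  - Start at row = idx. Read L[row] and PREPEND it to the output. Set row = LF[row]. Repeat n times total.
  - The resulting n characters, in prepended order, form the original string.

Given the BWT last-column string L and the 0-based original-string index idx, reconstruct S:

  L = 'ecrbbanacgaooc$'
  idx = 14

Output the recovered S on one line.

Answer: raccooncabbage$

Derivation:
LF mapping: 9 6 14 4 5 1 11 2 7 10 3 12 13 8 0
Walk LF starting at row 14, prepending L[row]:
  step 1: row=14, L[14]='$', prepend. Next row=LF[14]=0
  step 2: row=0, L[0]='e', prepend. Next row=LF[0]=9
  step 3: row=9, L[9]='g', prepend. Next row=LF[9]=10
  step 4: row=10, L[10]='a', prepend. Next row=LF[10]=3
  step 5: row=3, L[3]='b', prepend. Next row=LF[3]=4
  step 6: row=4, L[4]='b', prepend. Next row=LF[4]=5
  step 7: row=5, L[5]='a', prepend. Next row=LF[5]=1
  step 8: row=1, L[1]='c', prepend. Next row=LF[1]=6
  step 9: row=6, L[6]='n', prepend. Next row=LF[6]=11
  step 10: row=11, L[11]='o', prepend. Next row=LF[11]=12
  step 11: row=12, L[12]='o', prepend. Next row=LF[12]=13
  step 12: row=13, L[13]='c', prepend. Next row=LF[13]=8
  step 13: row=8, L[8]='c', prepend. Next row=LF[8]=7
  step 14: row=7, L[7]='a', prepend. Next row=LF[7]=2
  step 15: row=2, L[2]='r', prepend. Next row=LF[2]=14
Reversed output: raccooncabbage$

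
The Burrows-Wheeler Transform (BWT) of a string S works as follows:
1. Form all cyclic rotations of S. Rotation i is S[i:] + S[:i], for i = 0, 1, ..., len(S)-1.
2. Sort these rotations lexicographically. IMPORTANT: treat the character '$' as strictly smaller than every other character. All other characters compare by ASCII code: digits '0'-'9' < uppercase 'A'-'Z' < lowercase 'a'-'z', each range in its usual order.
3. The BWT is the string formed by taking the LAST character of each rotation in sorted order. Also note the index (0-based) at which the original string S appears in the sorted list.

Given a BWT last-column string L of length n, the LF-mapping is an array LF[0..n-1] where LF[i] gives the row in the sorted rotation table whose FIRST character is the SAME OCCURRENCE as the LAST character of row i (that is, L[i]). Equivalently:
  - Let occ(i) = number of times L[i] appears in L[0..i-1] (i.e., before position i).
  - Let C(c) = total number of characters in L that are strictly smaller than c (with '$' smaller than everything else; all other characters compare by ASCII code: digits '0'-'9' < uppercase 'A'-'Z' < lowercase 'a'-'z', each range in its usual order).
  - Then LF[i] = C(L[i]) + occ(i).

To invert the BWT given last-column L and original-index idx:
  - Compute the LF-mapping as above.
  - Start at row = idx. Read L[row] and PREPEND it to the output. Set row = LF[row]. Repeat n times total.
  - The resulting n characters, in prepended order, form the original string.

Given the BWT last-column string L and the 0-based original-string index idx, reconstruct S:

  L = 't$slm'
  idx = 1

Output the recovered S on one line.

LF mapping: 4 0 3 1 2
Walk LF starting at row 1, prepending L[row]:
  step 1: row=1, L[1]='$', prepend. Next row=LF[1]=0
  step 2: row=0, L[0]='t', prepend. Next row=LF[0]=4
  step 3: row=4, L[4]='m', prepend. Next row=LF[4]=2
  step 4: row=2, L[2]='s', prepend. Next row=LF[2]=3
  step 5: row=3, L[3]='l', prepend. Next row=LF[3]=1
Reversed output: lsmt$

Answer: lsmt$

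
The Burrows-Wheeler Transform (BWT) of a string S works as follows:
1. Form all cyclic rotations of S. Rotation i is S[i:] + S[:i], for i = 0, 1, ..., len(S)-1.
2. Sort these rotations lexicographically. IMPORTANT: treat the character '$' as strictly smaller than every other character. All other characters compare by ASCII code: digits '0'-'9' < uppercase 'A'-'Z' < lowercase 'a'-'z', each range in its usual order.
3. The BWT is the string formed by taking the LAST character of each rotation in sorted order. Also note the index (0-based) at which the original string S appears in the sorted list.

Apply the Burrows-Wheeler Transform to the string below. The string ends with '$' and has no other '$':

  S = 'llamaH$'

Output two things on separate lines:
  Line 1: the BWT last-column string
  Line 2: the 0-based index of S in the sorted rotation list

Answer: Hamll$a
5

Derivation:
All 7 rotations (rotation i = S[i:]+S[:i]):
  rot[0] = llamaH$
  rot[1] = lamaH$l
  rot[2] = amaH$ll
  rot[3] = maH$lla
  rot[4] = aH$llam
  rot[5] = H$llama
  rot[6] = $llamaH
Sorted (with $ < everything):
  sorted[0] = $llamaH  (last char: 'H')
  sorted[1] = H$llama  (last char: 'a')
  sorted[2] = aH$llam  (last char: 'm')
  sorted[3] = amaH$ll  (last char: 'l')
  sorted[4] = lamaH$l  (last char: 'l')
  sorted[5] = llamaH$  (last char: '$')
  sorted[6] = maH$lla  (last char: 'a')
Last column: Hamll$a
Original string S is at sorted index 5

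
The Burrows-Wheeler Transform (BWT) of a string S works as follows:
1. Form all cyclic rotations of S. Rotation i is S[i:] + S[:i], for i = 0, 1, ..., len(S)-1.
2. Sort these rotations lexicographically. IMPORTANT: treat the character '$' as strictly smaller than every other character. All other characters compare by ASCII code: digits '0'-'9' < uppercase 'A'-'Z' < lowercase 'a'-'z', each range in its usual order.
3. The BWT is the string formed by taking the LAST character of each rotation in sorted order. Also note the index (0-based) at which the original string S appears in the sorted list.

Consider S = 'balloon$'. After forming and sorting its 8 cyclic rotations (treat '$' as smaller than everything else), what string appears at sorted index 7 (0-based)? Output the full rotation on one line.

All 8 rotations (rotation i = S[i:]+S[:i]):
  rot[0] = balloon$
  rot[1] = alloon$b
  rot[2] = lloon$ba
  rot[3] = loon$bal
  rot[4] = oon$ball
  rot[5] = on$ballo
  rot[6] = n$balloo
  rot[7] = $balloon
Sorted (with $ < everything):
  sorted[0] = $balloon
  sorted[1] = alloon$b
  sorted[2] = balloon$
  sorted[3] = lloon$ba
  sorted[4] = loon$bal
  sorted[5] = n$balloo
  sorted[6] = on$ballo
  sorted[7] = oon$ball
sorted[7] = oon$ball

Answer: oon$ball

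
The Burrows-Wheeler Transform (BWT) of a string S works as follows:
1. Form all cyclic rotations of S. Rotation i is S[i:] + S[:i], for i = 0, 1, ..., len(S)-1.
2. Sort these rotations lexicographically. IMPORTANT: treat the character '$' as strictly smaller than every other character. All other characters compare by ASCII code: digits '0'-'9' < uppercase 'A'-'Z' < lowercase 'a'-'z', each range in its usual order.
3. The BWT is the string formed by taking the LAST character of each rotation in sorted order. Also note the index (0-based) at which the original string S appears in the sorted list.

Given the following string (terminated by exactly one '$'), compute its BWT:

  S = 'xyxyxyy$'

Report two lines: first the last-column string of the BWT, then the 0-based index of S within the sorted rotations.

Answer: y$yyyxxx
1

Derivation:
All 8 rotations (rotation i = S[i:]+S[:i]):
  rot[0] = xyxyxyy$
  rot[1] = yxyxyy$x
  rot[2] = xyxyy$xy
  rot[3] = yxyy$xyx
  rot[4] = xyy$xyxy
  rot[5] = yy$xyxyx
  rot[6] = y$xyxyxy
  rot[7] = $xyxyxyy
Sorted (with $ < everything):
  sorted[0] = $xyxyxyy  (last char: 'y')
  sorted[1] = xyxyxyy$  (last char: '$')
  sorted[2] = xyxyy$xy  (last char: 'y')
  sorted[3] = xyy$xyxy  (last char: 'y')
  sorted[4] = y$xyxyxy  (last char: 'y')
  sorted[5] = yxyxyy$x  (last char: 'x')
  sorted[6] = yxyy$xyx  (last char: 'x')
  sorted[7] = yy$xyxyx  (last char: 'x')
Last column: y$yyyxxx
Original string S is at sorted index 1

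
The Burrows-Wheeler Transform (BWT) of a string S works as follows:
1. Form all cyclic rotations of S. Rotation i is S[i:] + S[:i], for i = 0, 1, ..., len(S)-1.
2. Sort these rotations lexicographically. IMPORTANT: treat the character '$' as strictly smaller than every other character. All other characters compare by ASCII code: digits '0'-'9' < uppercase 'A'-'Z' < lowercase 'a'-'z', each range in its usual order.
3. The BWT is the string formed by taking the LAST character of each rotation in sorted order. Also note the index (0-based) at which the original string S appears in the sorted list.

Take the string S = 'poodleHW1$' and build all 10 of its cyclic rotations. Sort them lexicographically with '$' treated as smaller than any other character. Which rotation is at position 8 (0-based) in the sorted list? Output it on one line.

Answer: oodleHW1$p

Derivation:
All 10 rotations (rotation i = S[i:]+S[:i]):
  rot[0] = poodleHW1$
  rot[1] = oodleHW1$p
  rot[2] = odleHW1$po
  rot[3] = dleHW1$poo
  rot[4] = leHW1$pood
  rot[5] = eHW1$poodl
  rot[6] = HW1$poodle
  rot[7] = W1$poodleH
  rot[8] = 1$poodleHW
  rot[9] = $poodleHW1
Sorted (with $ < everything):
  sorted[0] = $poodleHW1
  sorted[1] = 1$poodleHW
  sorted[2] = HW1$poodle
  sorted[3] = W1$poodleH
  sorted[4] = dleHW1$poo
  sorted[5] = eHW1$poodl
  sorted[6] = leHW1$pood
  sorted[7] = odleHW1$po
  sorted[8] = oodleHW1$p
  sorted[9] = poodleHW1$
sorted[8] = oodleHW1$p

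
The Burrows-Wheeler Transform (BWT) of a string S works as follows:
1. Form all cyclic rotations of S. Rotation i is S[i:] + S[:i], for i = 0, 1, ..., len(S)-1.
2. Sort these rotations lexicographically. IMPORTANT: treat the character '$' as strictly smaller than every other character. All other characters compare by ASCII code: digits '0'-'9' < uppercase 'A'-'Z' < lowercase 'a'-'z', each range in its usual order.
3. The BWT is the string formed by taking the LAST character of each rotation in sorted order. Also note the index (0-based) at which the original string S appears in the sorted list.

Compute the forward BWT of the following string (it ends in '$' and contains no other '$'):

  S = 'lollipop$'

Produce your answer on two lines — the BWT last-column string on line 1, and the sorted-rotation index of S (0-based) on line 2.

All 9 rotations (rotation i = S[i:]+S[:i]):
  rot[0] = lollipop$
  rot[1] = ollipop$l
  rot[2] = llipop$lo
  rot[3] = lipop$lol
  rot[4] = ipop$loll
  rot[5] = pop$lolli
  rot[6] = op$lollip
  rot[7] = p$lollipo
  rot[8] = $lollipop
Sorted (with $ < everything):
  sorted[0] = $lollipop  (last char: 'p')
  sorted[1] = ipop$loll  (last char: 'l')
  sorted[2] = lipop$lol  (last char: 'l')
  sorted[3] = llipop$lo  (last char: 'o')
  sorted[4] = lollipop$  (last char: '$')
  sorted[5] = ollipop$l  (last char: 'l')
  sorted[6] = op$lollip  (last char: 'p')
  sorted[7] = p$lollipo  (last char: 'o')
  sorted[8] = pop$lolli  (last char: 'i')
Last column: pllo$lpoi
Original string S is at sorted index 4

Answer: pllo$lpoi
4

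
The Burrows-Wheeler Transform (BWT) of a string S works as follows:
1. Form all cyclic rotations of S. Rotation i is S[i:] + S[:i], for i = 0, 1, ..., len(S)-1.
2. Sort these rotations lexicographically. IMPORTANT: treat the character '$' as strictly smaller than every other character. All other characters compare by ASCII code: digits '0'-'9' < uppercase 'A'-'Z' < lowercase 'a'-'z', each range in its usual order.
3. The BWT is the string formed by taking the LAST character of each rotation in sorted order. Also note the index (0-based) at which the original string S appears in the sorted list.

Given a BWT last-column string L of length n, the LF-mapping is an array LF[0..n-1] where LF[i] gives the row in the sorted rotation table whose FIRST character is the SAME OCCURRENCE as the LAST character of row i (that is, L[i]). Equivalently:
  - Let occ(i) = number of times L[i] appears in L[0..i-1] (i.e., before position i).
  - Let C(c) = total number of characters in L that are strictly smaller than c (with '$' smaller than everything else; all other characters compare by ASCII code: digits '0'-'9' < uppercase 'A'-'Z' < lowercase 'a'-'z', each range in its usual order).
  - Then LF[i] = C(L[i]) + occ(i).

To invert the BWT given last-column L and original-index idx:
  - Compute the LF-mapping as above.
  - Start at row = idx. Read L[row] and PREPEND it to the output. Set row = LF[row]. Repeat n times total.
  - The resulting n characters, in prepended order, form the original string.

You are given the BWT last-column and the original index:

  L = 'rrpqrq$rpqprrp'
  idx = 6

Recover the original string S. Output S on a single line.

Answer: qqprprrrqrppr$

Derivation:
LF mapping: 8 9 1 5 10 6 0 11 2 7 3 12 13 4
Walk LF starting at row 6, prepending L[row]:
  step 1: row=6, L[6]='$', prepend. Next row=LF[6]=0
  step 2: row=0, L[0]='r', prepend. Next row=LF[0]=8
  step 3: row=8, L[8]='p', prepend. Next row=LF[8]=2
  step 4: row=2, L[2]='p', prepend. Next row=LF[2]=1
  step 5: row=1, L[1]='r', prepend. Next row=LF[1]=9
  step 6: row=9, L[9]='q', prepend. Next row=LF[9]=7
  step 7: row=7, L[7]='r', prepend. Next row=LF[7]=11
  step 8: row=11, L[11]='r', prepend. Next row=LF[11]=12
  step 9: row=12, L[12]='r', prepend. Next row=LF[12]=13
  step 10: row=13, L[13]='p', prepend. Next row=LF[13]=4
  step 11: row=4, L[4]='r', prepend. Next row=LF[4]=10
  step 12: row=10, L[10]='p', prepend. Next row=LF[10]=3
  step 13: row=3, L[3]='q', prepend. Next row=LF[3]=5
  step 14: row=5, L[5]='q', prepend. Next row=LF[5]=6
Reversed output: qqprprrrqrppr$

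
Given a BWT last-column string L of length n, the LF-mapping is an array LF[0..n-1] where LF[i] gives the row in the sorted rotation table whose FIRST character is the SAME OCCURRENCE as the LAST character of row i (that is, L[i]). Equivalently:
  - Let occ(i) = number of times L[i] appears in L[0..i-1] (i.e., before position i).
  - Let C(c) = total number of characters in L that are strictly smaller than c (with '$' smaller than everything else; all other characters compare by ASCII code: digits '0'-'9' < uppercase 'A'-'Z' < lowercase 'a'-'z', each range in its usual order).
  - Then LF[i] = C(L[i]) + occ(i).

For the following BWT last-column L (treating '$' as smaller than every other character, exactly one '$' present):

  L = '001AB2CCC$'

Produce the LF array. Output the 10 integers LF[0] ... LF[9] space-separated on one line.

Answer: 1 2 3 5 6 4 7 8 9 0

Derivation:
Char counts: '$':1, '0':2, '1':1, '2':1, 'A':1, 'B':1, 'C':3
C (first-col start): C('$')=0, C('0')=1, C('1')=3, C('2')=4, C('A')=5, C('B')=6, C('C')=7
L[0]='0': occ=0, LF[0]=C('0')+0=1+0=1
L[1]='0': occ=1, LF[1]=C('0')+1=1+1=2
L[2]='1': occ=0, LF[2]=C('1')+0=3+0=3
L[3]='A': occ=0, LF[3]=C('A')+0=5+0=5
L[4]='B': occ=0, LF[4]=C('B')+0=6+0=6
L[5]='2': occ=0, LF[5]=C('2')+0=4+0=4
L[6]='C': occ=0, LF[6]=C('C')+0=7+0=7
L[7]='C': occ=1, LF[7]=C('C')+1=7+1=8
L[8]='C': occ=2, LF[8]=C('C')+2=7+2=9
L[9]='$': occ=0, LF[9]=C('$')+0=0+0=0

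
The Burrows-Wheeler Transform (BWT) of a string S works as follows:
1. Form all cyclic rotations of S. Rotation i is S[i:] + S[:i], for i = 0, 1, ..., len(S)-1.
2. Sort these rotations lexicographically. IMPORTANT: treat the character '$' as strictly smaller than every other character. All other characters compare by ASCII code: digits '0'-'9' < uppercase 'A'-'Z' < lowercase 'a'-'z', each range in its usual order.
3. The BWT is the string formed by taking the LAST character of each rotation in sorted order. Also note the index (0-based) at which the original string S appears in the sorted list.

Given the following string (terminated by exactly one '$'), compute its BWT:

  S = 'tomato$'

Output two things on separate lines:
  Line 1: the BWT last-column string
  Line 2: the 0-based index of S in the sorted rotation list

All 7 rotations (rotation i = S[i:]+S[:i]):
  rot[0] = tomato$
  rot[1] = omato$t
  rot[2] = mato$to
  rot[3] = ato$tom
  rot[4] = to$toma
  rot[5] = o$tomat
  rot[6] = $tomato
Sorted (with $ < everything):
  sorted[0] = $tomato  (last char: 'o')
  sorted[1] = ato$tom  (last char: 'm')
  sorted[2] = mato$to  (last char: 'o')
  sorted[3] = o$tomat  (last char: 't')
  sorted[4] = omato$t  (last char: 't')
  sorted[5] = to$toma  (last char: 'a')
  sorted[6] = tomato$  (last char: '$')
Last column: omotta$
Original string S is at sorted index 6

Answer: omotta$
6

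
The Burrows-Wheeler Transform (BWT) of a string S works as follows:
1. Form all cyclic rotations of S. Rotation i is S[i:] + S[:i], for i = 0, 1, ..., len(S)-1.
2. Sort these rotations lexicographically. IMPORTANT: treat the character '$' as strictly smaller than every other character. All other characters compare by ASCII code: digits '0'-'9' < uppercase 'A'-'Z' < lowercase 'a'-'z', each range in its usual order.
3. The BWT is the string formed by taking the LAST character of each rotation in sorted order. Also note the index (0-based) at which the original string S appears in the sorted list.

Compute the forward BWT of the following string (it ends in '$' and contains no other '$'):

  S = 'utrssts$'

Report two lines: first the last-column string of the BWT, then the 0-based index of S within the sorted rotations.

All 8 rotations (rotation i = S[i:]+S[:i]):
  rot[0] = utrssts$
  rot[1] = trssts$u
  rot[2] = rssts$ut
  rot[3] = ssts$utr
  rot[4] = sts$utrs
  rot[5] = ts$utrss
  rot[6] = s$utrsst
  rot[7] = $utrssts
Sorted (with $ < everything):
  sorted[0] = $utrssts  (last char: 's')
  sorted[1] = rssts$ut  (last char: 't')
  sorted[2] = s$utrsst  (last char: 't')
  sorted[3] = ssts$utr  (last char: 'r')
  sorted[4] = sts$utrs  (last char: 's')
  sorted[5] = trssts$u  (last char: 'u')
  sorted[6] = ts$utrss  (last char: 's')
  sorted[7] = utrssts$  (last char: '$')
Last column: sttrsus$
Original string S is at sorted index 7

Answer: sttrsus$
7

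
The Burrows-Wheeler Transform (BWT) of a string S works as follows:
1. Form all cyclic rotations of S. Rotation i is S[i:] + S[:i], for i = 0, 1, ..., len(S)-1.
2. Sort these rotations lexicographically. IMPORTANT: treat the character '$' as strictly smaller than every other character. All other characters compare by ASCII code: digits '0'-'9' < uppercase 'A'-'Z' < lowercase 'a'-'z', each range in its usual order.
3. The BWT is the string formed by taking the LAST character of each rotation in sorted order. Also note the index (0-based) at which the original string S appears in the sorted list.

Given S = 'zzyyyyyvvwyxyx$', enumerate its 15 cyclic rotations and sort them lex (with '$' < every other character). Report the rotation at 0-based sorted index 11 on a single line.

All 15 rotations (rotation i = S[i:]+S[:i]):
  rot[0] = zzyyyyyvvwyxyx$
  rot[1] = zyyyyyvvwyxyx$z
  rot[2] = yyyyyvvwyxyx$zz
  rot[3] = yyyyvvwyxyx$zzy
  rot[4] = yyyvvwyxyx$zzyy
  rot[5] = yyvvwyxyx$zzyyy
  rot[6] = yvvwyxyx$zzyyyy
  rot[7] = vvwyxyx$zzyyyyy
  rot[8] = vwyxyx$zzyyyyyv
  rot[9] = wyxyx$zzyyyyyvv
  rot[10] = yxyx$zzyyyyyvvw
  rot[11] = xyx$zzyyyyyvvwy
  rot[12] = yx$zzyyyyyvvwyx
  rot[13] = x$zzyyyyyvvwyxy
  rot[14] = $zzyyyyyvvwyxyx
Sorted (with $ < everything):
  sorted[0] = $zzyyyyyvvwyxyx
  sorted[1] = vvwyxyx$zzyyyyy
  sorted[2] = vwyxyx$zzyyyyyv
  sorted[3] = wyxyx$zzyyyyyvv
  sorted[4] = x$zzyyyyyvvwyxy
  sorted[5] = xyx$zzyyyyyvvwy
  sorted[6] = yvvwyxyx$zzyyyy
  sorted[7] = yx$zzyyyyyvvwyx
  sorted[8] = yxyx$zzyyyyyvvw
  sorted[9] = yyvvwyxyx$zzyyy
  sorted[10] = yyyvvwyxyx$zzyy
  sorted[11] = yyyyvvwyxyx$zzy
  sorted[12] = yyyyyvvwyxyx$zz
  sorted[13] = zyyyyyvvwyxyx$z
  sorted[14] = zzyyyyyvvwyxyx$
sorted[11] = yyyyvvwyxyx$zzy

Answer: yyyyvvwyxyx$zzy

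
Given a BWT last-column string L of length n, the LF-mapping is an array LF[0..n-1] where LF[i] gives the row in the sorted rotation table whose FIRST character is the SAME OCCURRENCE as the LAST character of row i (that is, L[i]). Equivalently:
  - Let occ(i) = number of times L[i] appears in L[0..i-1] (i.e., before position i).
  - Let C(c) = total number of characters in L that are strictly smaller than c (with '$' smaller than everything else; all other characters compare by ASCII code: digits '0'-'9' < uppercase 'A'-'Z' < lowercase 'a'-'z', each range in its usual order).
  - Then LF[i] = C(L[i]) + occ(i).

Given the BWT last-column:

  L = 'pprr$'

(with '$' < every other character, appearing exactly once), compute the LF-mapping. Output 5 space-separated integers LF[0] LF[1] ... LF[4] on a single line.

Char counts: '$':1, 'p':2, 'r':2
C (first-col start): C('$')=0, C('p')=1, C('r')=3
L[0]='p': occ=0, LF[0]=C('p')+0=1+0=1
L[1]='p': occ=1, LF[1]=C('p')+1=1+1=2
L[2]='r': occ=0, LF[2]=C('r')+0=3+0=3
L[3]='r': occ=1, LF[3]=C('r')+1=3+1=4
L[4]='$': occ=0, LF[4]=C('$')+0=0+0=0

Answer: 1 2 3 4 0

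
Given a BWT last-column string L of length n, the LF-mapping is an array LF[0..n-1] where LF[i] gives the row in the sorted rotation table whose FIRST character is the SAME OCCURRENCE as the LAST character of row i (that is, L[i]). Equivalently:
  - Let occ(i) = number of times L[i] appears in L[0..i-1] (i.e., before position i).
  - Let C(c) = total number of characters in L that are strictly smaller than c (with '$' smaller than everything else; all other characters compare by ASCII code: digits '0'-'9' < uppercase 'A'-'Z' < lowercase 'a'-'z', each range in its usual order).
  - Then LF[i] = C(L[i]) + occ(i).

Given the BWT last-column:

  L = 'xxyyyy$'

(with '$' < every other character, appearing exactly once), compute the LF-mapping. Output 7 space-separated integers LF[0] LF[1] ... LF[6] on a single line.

Answer: 1 2 3 4 5 6 0

Derivation:
Char counts: '$':1, 'x':2, 'y':4
C (first-col start): C('$')=0, C('x')=1, C('y')=3
L[0]='x': occ=0, LF[0]=C('x')+0=1+0=1
L[1]='x': occ=1, LF[1]=C('x')+1=1+1=2
L[2]='y': occ=0, LF[2]=C('y')+0=3+0=3
L[3]='y': occ=1, LF[3]=C('y')+1=3+1=4
L[4]='y': occ=2, LF[4]=C('y')+2=3+2=5
L[5]='y': occ=3, LF[5]=C('y')+3=3+3=6
L[6]='$': occ=0, LF[6]=C('$')+0=0+0=0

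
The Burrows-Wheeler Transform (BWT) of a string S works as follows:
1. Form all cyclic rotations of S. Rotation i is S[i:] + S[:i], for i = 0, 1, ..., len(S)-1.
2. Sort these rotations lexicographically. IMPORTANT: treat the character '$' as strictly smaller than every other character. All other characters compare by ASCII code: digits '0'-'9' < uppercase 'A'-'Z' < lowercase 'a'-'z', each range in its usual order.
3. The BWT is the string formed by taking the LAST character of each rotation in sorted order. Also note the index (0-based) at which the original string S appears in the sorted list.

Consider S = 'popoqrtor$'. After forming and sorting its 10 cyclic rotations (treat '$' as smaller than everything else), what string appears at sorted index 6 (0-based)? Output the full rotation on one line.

Answer: qrtor$popo

Derivation:
All 10 rotations (rotation i = S[i:]+S[:i]):
  rot[0] = popoqrtor$
  rot[1] = opoqrtor$p
  rot[2] = poqrtor$po
  rot[3] = oqrtor$pop
  rot[4] = qrtor$popo
  rot[5] = rtor$popoq
  rot[6] = tor$popoqr
  rot[7] = or$popoqrt
  rot[8] = r$popoqrto
  rot[9] = $popoqrtor
Sorted (with $ < everything):
  sorted[0] = $popoqrtor
  sorted[1] = opoqrtor$p
  sorted[2] = oqrtor$pop
  sorted[3] = or$popoqrt
  sorted[4] = popoqrtor$
  sorted[5] = poqrtor$po
  sorted[6] = qrtor$popo
  sorted[7] = r$popoqrto
  sorted[8] = rtor$popoq
  sorted[9] = tor$popoqr
sorted[6] = qrtor$popo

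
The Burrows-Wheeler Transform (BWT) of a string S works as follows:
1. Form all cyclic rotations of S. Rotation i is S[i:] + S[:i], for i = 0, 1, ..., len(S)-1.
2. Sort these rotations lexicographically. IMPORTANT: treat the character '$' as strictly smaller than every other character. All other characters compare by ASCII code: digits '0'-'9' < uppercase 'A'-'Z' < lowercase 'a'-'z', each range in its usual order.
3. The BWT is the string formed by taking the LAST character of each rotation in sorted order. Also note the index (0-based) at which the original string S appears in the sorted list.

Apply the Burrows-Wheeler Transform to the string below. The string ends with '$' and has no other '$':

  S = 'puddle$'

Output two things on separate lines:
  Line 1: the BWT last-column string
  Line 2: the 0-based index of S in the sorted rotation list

All 7 rotations (rotation i = S[i:]+S[:i]):
  rot[0] = puddle$
  rot[1] = uddle$p
  rot[2] = ddle$pu
  rot[3] = dle$pud
  rot[4] = le$pudd
  rot[5] = e$puddl
  rot[6] = $puddle
Sorted (with $ < everything):
  sorted[0] = $puddle  (last char: 'e')
  sorted[1] = ddle$pu  (last char: 'u')
  sorted[2] = dle$pud  (last char: 'd')
  sorted[3] = e$puddl  (last char: 'l')
  sorted[4] = le$pudd  (last char: 'd')
  sorted[5] = puddle$  (last char: '$')
  sorted[6] = uddle$p  (last char: 'p')
Last column: eudld$p
Original string S is at sorted index 5

Answer: eudld$p
5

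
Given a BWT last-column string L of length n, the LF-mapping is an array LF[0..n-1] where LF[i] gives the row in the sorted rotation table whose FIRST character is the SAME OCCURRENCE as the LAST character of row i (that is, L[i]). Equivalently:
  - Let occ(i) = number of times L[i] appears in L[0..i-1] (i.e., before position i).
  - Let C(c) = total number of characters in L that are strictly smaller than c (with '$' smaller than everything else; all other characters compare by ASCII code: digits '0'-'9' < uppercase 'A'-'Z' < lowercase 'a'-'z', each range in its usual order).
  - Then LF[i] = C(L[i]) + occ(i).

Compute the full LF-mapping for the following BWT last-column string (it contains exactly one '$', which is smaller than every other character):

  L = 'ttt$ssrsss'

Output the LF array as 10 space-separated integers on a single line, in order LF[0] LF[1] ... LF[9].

Answer: 7 8 9 0 2 3 1 4 5 6

Derivation:
Char counts: '$':1, 'r':1, 's':5, 't':3
C (first-col start): C('$')=0, C('r')=1, C('s')=2, C('t')=7
L[0]='t': occ=0, LF[0]=C('t')+0=7+0=7
L[1]='t': occ=1, LF[1]=C('t')+1=7+1=8
L[2]='t': occ=2, LF[2]=C('t')+2=7+2=9
L[3]='$': occ=0, LF[3]=C('$')+0=0+0=0
L[4]='s': occ=0, LF[4]=C('s')+0=2+0=2
L[5]='s': occ=1, LF[5]=C('s')+1=2+1=3
L[6]='r': occ=0, LF[6]=C('r')+0=1+0=1
L[7]='s': occ=2, LF[7]=C('s')+2=2+2=4
L[8]='s': occ=3, LF[8]=C('s')+3=2+3=5
L[9]='s': occ=4, LF[9]=C('s')+4=2+4=6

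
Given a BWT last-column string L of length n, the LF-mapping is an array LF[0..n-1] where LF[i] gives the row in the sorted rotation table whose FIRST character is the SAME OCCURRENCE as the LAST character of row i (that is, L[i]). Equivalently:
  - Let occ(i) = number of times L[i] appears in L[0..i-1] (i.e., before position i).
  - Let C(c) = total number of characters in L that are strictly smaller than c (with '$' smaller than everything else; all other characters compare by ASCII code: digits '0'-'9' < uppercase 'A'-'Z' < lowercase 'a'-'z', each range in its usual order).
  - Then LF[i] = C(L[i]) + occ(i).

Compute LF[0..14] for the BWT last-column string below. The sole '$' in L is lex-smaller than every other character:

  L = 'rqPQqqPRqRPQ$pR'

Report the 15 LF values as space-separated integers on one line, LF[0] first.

Char counts: '$':1, 'P':3, 'Q':2, 'R':3, 'p':1, 'q':4, 'r':1
C (first-col start): C('$')=0, C('P')=1, C('Q')=4, C('R')=6, C('p')=9, C('q')=10, C('r')=14
L[0]='r': occ=0, LF[0]=C('r')+0=14+0=14
L[1]='q': occ=0, LF[1]=C('q')+0=10+0=10
L[2]='P': occ=0, LF[2]=C('P')+0=1+0=1
L[3]='Q': occ=0, LF[3]=C('Q')+0=4+0=4
L[4]='q': occ=1, LF[4]=C('q')+1=10+1=11
L[5]='q': occ=2, LF[5]=C('q')+2=10+2=12
L[6]='P': occ=1, LF[6]=C('P')+1=1+1=2
L[7]='R': occ=0, LF[7]=C('R')+0=6+0=6
L[8]='q': occ=3, LF[8]=C('q')+3=10+3=13
L[9]='R': occ=1, LF[9]=C('R')+1=6+1=7
L[10]='P': occ=2, LF[10]=C('P')+2=1+2=3
L[11]='Q': occ=1, LF[11]=C('Q')+1=4+1=5
L[12]='$': occ=0, LF[12]=C('$')+0=0+0=0
L[13]='p': occ=0, LF[13]=C('p')+0=9+0=9
L[14]='R': occ=2, LF[14]=C('R')+2=6+2=8

Answer: 14 10 1 4 11 12 2 6 13 7 3 5 0 9 8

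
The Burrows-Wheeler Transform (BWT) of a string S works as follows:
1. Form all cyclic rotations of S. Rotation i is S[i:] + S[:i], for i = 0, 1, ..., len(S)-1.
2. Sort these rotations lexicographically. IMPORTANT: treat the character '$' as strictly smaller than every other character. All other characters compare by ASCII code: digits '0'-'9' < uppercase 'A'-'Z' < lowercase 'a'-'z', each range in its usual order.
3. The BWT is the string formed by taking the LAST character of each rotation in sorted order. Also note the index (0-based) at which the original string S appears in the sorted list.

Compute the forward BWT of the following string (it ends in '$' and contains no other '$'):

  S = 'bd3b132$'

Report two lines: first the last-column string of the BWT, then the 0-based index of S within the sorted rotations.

Answer: 2b31d3$b
6

Derivation:
All 8 rotations (rotation i = S[i:]+S[:i]):
  rot[0] = bd3b132$
  rot[1] = d3b132$b
  rot[2] = 3b132$bd
  rot[3] = b132$bd3
  rot[4] = 132$bd3b
  rot[5] = 32$bd3b1
  rot[6] = 2$bd3b13
  rot[7] = $bd3b132
Sorted (with $ < everything):
  sorted[0] = $bd3b132  (last char: '2')
  sorted[1] = 132$bd3b  (last char: 'b')
  sorted[2] = 2$bd3b13  (last char: '3')
  sorted[3] = 32$bd3b1  (last char: '1')
  sorted[4] = 3b132$bd  (last char: 'd')
  sorted[5] = b132$bd3  (last char: '3')
  sorted[6] = bd3b132$  (last char: '$')
  sorted[7] = d3b132$b  (last char: 'b')
Last column: 2b31d3$b
Original string S is at sorted index 6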